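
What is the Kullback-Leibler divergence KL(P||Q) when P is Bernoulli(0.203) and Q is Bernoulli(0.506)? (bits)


KL = p*log2(p/q) + (1-p)*log2((1-p)/(1-q)) = 0.203*log2(0.203/0.506) + 0.797*log2(0.797/0.494) = 0.2825

0.2825 bits


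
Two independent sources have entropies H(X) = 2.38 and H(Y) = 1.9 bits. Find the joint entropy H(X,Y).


For independent variables, H(X,Y) = H(X) + H(Y) = 2.38 + 1.9 = 4.28

4.28 bits


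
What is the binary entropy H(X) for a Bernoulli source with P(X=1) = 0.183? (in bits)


H = -p*log2(p) - (1-p)*log2(1-p). -0.183*log2(0.183) = 0.448365; -0.817*log2(0.817) = 0.238231. H = 0.448365 + 0.238231 = 0.6866

0.6866 bits


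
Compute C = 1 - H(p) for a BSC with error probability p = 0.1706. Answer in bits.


H(p) = -p*log2(p) - (1-p)*log2(1-p) = -0.1706*log2(0.1706) - 0.8294*log2(0.8294) = 0.435254 + 0.223822 = 0.6591. C = 1 - H(p) = 1 - 0.6591 = 0.3409

0.3409 bits


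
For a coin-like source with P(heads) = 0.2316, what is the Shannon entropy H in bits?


H = -p*log2(p) - (1-p)*log2(1-p). -0.2316*log2(0.2316) = 0.488744; -0.7684*log2(0.7684) = 0.292046. H = 0.488744 + 0.292046 = 0.7808

0.7808 bits


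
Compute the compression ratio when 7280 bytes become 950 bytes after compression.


Ratio = original / compressed = 7280 / 950 = 7.6632

7.6632


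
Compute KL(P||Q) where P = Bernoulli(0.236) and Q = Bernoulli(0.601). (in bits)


KL = p*log2(p/q) + (1-p)*log2((1-p)/(1-q)) = 0.236*log2(0.236/0.601) + 0.764*log2(0.764/0.399) = 0.3977

0.3977 bits


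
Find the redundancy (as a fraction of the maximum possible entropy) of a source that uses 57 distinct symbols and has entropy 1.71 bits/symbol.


H_max = log2(K) = log2(57) = 5.8329 bits/symbol. Redundancy = 1 - H/H_max = 1 - 1.71/5.8329 = 1 - 0.2932 = 0.7068

0.7068


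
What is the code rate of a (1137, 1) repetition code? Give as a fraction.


Rate = k/n = 1/1137

1/1137


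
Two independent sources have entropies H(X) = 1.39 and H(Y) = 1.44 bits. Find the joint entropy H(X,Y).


For independent variables, H(X,Y) = H(X) + H(Y) = 1.39 + 1.44 = 2.83

2.83 bits


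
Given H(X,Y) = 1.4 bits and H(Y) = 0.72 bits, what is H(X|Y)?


H(X|Y) = H(X,Y) - H(Y) = 1.4 - 0.72 = 0.68

0.68 bits


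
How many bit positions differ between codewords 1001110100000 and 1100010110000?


Count differing positions: . ^ . ^ ^ . . . ^ . . . . = 4 differences

4


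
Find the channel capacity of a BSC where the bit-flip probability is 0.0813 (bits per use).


H(p) = -p*log2(p) - (1-p)*log2(1-p) = -0.0813*log2(0.0813) - 0.9187*log2(0.9187) = 0.294355 + 0.112388 = 0.4067. C = 1 - H(p) = 1 - 0.4067 = 0.5933

0.5933 bits


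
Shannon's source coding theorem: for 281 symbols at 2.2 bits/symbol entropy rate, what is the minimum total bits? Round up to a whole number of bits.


Minimum bits >= n * H = 281 * 2.2 = 618.2, rounded up to a whole number of bits = 619

619 bits


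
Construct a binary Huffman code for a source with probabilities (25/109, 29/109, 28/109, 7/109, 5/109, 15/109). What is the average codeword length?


Huffman construction (repeatedly merge the two least-probable nodes; each merge adds 1 bit to every symbol beneath it): 5/109 + 7/109 = 12/109; 12/109 + 15/109 = 27/109; 25/109 + 27/109 = 52/109; 28/109 + 29/109 = 57/109; 52/109 + 57/109 = 1. Resulting codeword lengths (in the order the probabilities were given): (2, 2, 2, 4, 4, 3). L_avg = sum(p_i * l_i) = 25/109*2 + 29/109*2 + 28/109*2 + 7/109*4 + 5/109*4 + 15/109*3 = 257/109 = 2.3578

2.3578 bits


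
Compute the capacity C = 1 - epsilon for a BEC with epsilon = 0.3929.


C = 1 - epsilon = 1 - 0.3929 = 0.6071

0.6071 bits


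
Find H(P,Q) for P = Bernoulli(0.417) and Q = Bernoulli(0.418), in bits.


H(P,Q) = -p*log2(q) - (1-p)*log2(1-q). -0.417*log2(0.418) = 0.524763; -0.583*log2(0.582) = 0.455270. H(P,Q) = 0.524763 + 0.455270 = 0.98

0.98 bits


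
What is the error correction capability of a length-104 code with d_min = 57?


Correction capability = floor((d-1)/2) = floor((57-1)/2) = 28

28 errors


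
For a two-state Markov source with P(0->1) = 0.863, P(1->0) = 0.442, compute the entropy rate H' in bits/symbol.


Stationary distribution: pi_0 = p10/(p01+p10) = 0.3387, pi_1 = 0.6613. Entropy rate H' = pi_0*H(p01) + pi_1*H(p10) = 0.3387*0.5763 + 0.6613*0.9903 = 0.8501

0.8501 bits/symbol


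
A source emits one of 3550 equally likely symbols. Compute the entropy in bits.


H = log2(n) = log2(3550) = 11.7936

11.7936 bits


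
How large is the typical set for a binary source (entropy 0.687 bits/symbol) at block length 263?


log2|A_typical| = nH = 263 * 0.687 = 180.681, so |A_typical| ~ 2^180.681 = 2.457e+54

2.457e+54


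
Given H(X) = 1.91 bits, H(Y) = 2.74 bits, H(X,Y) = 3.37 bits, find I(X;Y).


I(X;Y) = H(X) + H(Y) - H(X,Y) = 1.91 + 2.74 - 3.37 = 1.28

1.28 bits


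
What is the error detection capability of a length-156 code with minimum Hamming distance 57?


Detection capability = d_min - 1 = 57 - 1 = 56

56 errors


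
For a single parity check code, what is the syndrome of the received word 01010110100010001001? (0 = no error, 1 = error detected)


Syndrome = XOR of all bits = 0 XOR 1 XOR 0 XOR 1 XOR 0 XOR 1 XOR 1 XOR 0 XOR 1 XOR 0 XOR 0 XOR 0 XOR 1 XOR 0 XOR 0 XOR 0 XOR 1 XOR 0 XOR 0 XOR 1 = 0

0


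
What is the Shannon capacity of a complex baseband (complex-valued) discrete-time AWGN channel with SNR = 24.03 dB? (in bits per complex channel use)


SNR_linear = 10^(24.03/10) = 252.9298; C = log2(1 + SNR_linear) = log2(1 + 252.9298) = 7.9883

7.9883 bits/channel use


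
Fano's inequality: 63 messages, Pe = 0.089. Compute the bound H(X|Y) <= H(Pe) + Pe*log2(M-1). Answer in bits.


H(Pe) = -Pe*log2(Pe) - (1-Pe)*log2(1-Pe) = -0.089*log2(0.089) - 0.911*log2(0.911) = 0.310615 + 0.122509 = 0.4331. Pe*log2(M-1) = 0.089*log2(62) = 0.529923. Bound = H(Pe) + Pe*log2(M-1) = 0.310615 + 0.122509 + 0.529923 = 0.963

0.963 bits


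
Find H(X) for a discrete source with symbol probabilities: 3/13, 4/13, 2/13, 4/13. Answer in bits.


H = -sum(p_i * log2(p_i)). Terms: -(3/13)*log2(3/13) = 0.488187; -(4/13)*log2(4/13) = 0.523212; -(2/13)*log2(2/13) = 0.415452; -(4/13)*log2(4/13) = 0.523212. H = 0.488187 + 0.523212 + 0.415452 + 0.523212 = 1.9501

1.9501 bits


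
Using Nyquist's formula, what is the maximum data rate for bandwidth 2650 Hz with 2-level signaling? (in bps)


Rate = 2 * B * log2(M) = 2 * 2650 * 1.0 = 5300.0

5300.0 bps


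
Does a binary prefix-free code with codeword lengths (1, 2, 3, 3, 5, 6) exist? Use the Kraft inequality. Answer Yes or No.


Kraft sum = sum(2^(-l_i)) = 1.0469, need <= 1. Result: violated (a binary prefix-free code with these lengths cannot exist)

No


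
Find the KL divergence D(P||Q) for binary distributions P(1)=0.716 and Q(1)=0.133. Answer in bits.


KL = p*log2(p/q) + (1-p)*log2((1-p)/(1-q)) = 0.716*log2(0.716/0.133) + 0.284*log2(0.284/0.867) = 1.2815

1.2815 bits


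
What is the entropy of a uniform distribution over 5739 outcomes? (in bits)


H = log2(n) = log2(5739) = 12.4866

12.4866 bits


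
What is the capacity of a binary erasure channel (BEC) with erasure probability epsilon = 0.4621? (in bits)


C = 1 - epsilon = 1 - 0.4621 = 0.5379

0.5379 bits


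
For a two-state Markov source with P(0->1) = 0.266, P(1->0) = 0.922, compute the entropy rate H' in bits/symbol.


Stationary distribution: pi_0 = p10/(p01+p10) = 0.7761, pi_1 = 0.2239. Entropy rate H' = pi_0*H(p01) + pi_1*H(p10) = 0.7761*0.8357 + 0.2239*0.3951 = 0.737

0.737 bits/symbol


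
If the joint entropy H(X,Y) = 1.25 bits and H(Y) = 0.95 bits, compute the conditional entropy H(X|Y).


H(X|Y) = H(X,Y) - H(Y) = 1.25 - 0.95 = 0.3

0.3 bits


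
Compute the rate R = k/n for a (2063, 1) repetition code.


Rate = k/n = 1/2063

1/2063


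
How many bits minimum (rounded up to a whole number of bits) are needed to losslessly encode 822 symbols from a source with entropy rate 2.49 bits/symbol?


Minimum bits >= n * H = 822 * 2.49 = 2046.78, rounded up to a whole number of bits = 2047

2047 bits


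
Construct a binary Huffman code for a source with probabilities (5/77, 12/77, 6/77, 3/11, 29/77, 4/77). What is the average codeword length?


Huffman construction (repeatedly merge the two least-probable nodes; each merge adds 1 bit to every symbol beneath it): 4/77 + 5/77 = 9/77; 6/77 + 9/77 = 15/77; 12/77 + 15/77 = 27/77; 3/11 + 27/77 = 48/77; 29/77 + 48/77 = 1. Resulting codeword lengths (in the order the probabilities were given): (5, 3, 4, 2, 1, 5). L_avg = sum(p_i * l_i) = 5/77*5 + 12/77*3 + 6/77*4 + 3/11*2 + 29/77*1 + 4/77*5 = 16/7 = 2.2857

2.2857 bits


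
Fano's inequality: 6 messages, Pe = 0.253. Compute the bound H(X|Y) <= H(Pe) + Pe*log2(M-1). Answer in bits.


H(Pe) = -Pe*log2(Pe) - (1-Pe)*log2(1-Pe) = -0.253*log2(0.253) - 0.747*log2(0.747) = 0.501646 + 0.314352 = 0.816. Pe*log2(M-1) = 0.253*log2(5) = 0.587448. Bound = H(Pe) + Pe*log2(M-1) = 0.501646 + 0.314352 + 0.587448 = 1.4034

1.4034 bits


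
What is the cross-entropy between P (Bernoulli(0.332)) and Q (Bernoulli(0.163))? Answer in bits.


H(P,Q) = -p*log2(q) - (1-p)*log2(1-q). -0.332*log2(0.163) = 0.868863; -0.668*log2(0.837) = 0.171476. H(P,Q) = 0.868863 + 0.171476 = 1.0403

1.0403 bits


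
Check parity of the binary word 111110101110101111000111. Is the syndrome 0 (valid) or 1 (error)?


Syndrome = XOR of all bits = 1 XOR 1 XOR 1 XOR 1 XOR 1 XOR 0 XOR 1 XOR 0 XOR 1 XOR 1 XOR 1 XOR 0 XOR 1 XOR 0 XOR 1 XOR 1 XOR 1 XOR 1 XOR 0 XOR 0 XOR 0 XOR 1 XOR 1 XOR 1 = 1

1


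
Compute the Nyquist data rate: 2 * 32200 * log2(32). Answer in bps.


Rate = 2 * B * log2(M) = 2 * 32200 * 5.0 = 322000.0

322000.0 bps


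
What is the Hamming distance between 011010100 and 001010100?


Count differing positions: . ^ . . . . . . . = 1 differences

1


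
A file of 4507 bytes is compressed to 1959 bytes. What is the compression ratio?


Ratio = original / compressed = 4507 / 1959 = 2.3007

2.3007


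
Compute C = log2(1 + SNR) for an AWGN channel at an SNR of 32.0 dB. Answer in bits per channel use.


SNR_linear = 10^(32.0/10) = 1584.8932; C = log2(1 + SNR_linear) = log2(1 + 1584.8932) = 10.6311

10.6311 bits/channel use


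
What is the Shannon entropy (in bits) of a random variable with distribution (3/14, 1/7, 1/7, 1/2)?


H = -sum(p_i * log2(p_i)). Terms: -(3/14)*log2(3/14) = 0.476227; -(1/7)*log2(1/7) = 0.401051; -(1/7)*log2(1/7) = 0.401051; -(1/2)*log2(1/2) = 0.500000. H = 0.476227 + 0.401051 + 0.401051 + 0.500000 = 1.7783

1.7783 bits


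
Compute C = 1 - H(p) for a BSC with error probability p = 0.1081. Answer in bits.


H(p) = -p*log2(p) - (1-p)*log2(1-p) = -0.1081*log2(0.1081) - 0.8919*log2(0.8919) = 0.346954 + 0.147205 = 0.4942. C = 1 - H(p) = 1 - 0.4942 = 0.5058

0.5058 bits


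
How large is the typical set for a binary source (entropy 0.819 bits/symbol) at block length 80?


log2|A_typical| = nH = 80 * 0.819 = 65.52, so |A_typical| ~ 2^65.52 = 5.290e+19

5.290e+19


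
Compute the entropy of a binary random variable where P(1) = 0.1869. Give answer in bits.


H = -p*log2(p) - (1-p)*log2(1-p). -0.1869*log2(0.1869) = 0.452235; -0.8131*log2(0.8131) = 0.242707. H = 0.452235 + 0.242707 = 0.6949

0.6949 bits


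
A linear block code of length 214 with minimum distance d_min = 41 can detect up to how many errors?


Detection capability = d_min - 1 = 41 - 1 = 40

40 errors


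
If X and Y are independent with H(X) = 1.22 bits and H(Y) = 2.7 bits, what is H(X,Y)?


For independent variables, H(X,Y) = H(X) + H(Y) = 1.22 + 2.7 = 3.92

3.92 bits


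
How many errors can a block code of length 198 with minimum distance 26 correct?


Correction capability = floor((d-1)/2) = floor((26-1)/2) = 12

12 errors


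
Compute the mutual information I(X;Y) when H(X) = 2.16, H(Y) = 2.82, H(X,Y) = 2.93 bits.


I(X;Y) = H(X) + H(Y) - H(X,Y) = 2.16 + 2.82 - 2.93 = 2.05

2.05 bits


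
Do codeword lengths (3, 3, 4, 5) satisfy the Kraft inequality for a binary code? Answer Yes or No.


Kraft sum = sum(2^(-l_i)) = 0.3438, need <= 1. Result: satisfied (a binary prefix-free code with these lengths exists)

Yes


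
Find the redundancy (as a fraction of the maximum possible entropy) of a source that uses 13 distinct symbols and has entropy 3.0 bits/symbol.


H_max = log2(K) = log2(13) = 3.7004 bits/symbol. Redundancy = 1 - H/H_max = 1 - 3.0/3.7004 = 1 - 0.8107 = 0.1893

0.1893


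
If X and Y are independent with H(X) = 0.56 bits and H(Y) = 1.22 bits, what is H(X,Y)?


For independent variables, H(X,Y) = H(X) + H(Y) = 0.56 + 1.22 = 1.78

1.78 bits


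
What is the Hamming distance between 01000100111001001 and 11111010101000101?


Count differing positions: ^ . ^ ^ ^ ^ ^ . . ^ . . . ^ ^ . . = 9 differences

9


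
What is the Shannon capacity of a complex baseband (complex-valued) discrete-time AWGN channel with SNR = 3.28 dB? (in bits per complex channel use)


SNR_linear = 10^(3.28/10) = 2.1281; C = log2(1 + SNR_linear) = log2(1 + 2.1281) = 1.6453

1.6453 bits/channel use


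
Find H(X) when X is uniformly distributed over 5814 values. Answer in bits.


H = log2(n) = log2(5814) = 12.5053

12.5053 bits


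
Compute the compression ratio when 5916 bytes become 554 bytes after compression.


Ratio = original / compressed = 5916 / 554 = 10.6787

10.6787


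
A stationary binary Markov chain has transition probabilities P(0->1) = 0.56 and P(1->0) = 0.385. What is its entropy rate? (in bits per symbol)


Stationary distribution: pi_0 = p10/(p01+p10) = 0.4074, pi_1 = 0.5926. Entropy rate H' = pi_0*H(p01) + pi_1*H(p10) = 0.4074*0.9896 + 0.5926*0.9615 = 0.9729

0.9729 bits/symbol


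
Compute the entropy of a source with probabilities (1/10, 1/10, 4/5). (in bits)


H = -sum(p_i * log2(p_i)). Terms: -(1/10)*log2(1/10) = 0.332193; -(1/10)*log2(1/10) = 0.332193; -(4/5)*log2(4/5) = 0.257542. H = 0.332193 + 0.332193 + 0.257542 = 0.9219

0.9219 bits


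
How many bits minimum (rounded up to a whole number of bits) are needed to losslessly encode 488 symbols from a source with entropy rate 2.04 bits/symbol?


Minimum bits >= n * H = 488 * 2.04 = 995.52, rounded up to a whole number of bits = 996

996 bits


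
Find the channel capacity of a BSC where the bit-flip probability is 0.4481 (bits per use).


H(p) = -p*log2(p) - (1-p)*log2(1-p) = -0.4481*log2(0.4481) - 0.5519*log2(0.5519) = 0.518948 + 0.473266 = 0.9922. C = 1 - H(p) = 1 - 0.9922 = 0.0078

0.0078 bits


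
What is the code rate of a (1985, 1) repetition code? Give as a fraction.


Rate = k/n = 1/1985

1/1985


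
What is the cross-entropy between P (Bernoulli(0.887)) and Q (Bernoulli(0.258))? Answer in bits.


H(P,Q) = -p*log2(q) - (1-p)*log2(1-q). -0.887*log2(0.258) = 1.733692; -0.113*log2(0.742) = 0.048648. H(P,Q) = 1.733692 + 0.048648 = 1.7823

1.7823 bits


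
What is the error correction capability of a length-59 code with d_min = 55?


Correction capability = floor((d-1)/2) = floor((55-1)/2) = 27

27 errors


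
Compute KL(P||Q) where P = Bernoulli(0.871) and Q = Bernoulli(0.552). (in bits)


KL = p*log2(p/q) + (1-p)*log2((1-p)/(1-q)) = 0.871*log2(0.871/0.552) + 0.129*log2(0.129/0.448) = 0.3414

0.3414 bits


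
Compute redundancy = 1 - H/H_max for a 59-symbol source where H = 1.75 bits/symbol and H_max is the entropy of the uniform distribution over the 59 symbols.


H_max = log2(K) = log2(59) = 5.8826 bits/symbol. Redundancy = 1 - H/H_max = 1 - 1.75/5.8826 = 1 - 0.2975 = 0.7025

0.7025


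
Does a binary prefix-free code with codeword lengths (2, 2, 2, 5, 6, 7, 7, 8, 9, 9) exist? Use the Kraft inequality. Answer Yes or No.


Kraft sum = sum(2^(-l_i)) = 0.8203, need <= 1. Result: satisfied (a binary prefix-free code with these lengths exists)

Yes


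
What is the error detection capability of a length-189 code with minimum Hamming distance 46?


Detection capability = d_min - 1 = 46 - 1 = 45

45 errors


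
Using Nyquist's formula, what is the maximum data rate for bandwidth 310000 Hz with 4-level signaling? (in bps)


Rate = 2 * B * log2(M) = 2 * 310000 * 2.0 = 1240000.0

1240000.0 bps


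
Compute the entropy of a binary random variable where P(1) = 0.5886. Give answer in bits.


H = -p*log2(p) - (1-p)*log2(1-p). -0.5886*log2(0.5886) = 0.450067; -0.4114*log2(0.4114) = 0.527162. H = 0.450067 + 0.527162 = 0.9772

0.9772 bits


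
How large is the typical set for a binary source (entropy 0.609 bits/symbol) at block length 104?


log2|A_typical| = nH = 104 * 0.609 = 63.336, so |A_typical| ~ 2^63.336 = 1.164e+19

1.164e+19


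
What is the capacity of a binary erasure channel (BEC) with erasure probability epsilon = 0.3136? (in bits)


C = 1 - epsilon = 1 - 0.3136 = 0.6864

0.6864 bits


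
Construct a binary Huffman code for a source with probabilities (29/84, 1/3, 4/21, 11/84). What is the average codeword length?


Huffman construction (repeatedly merge the two least-probable nodes; each merge adds 1 bit to every symbol beneath it): 11/84 + 4/21 = 9/28; 9/28 + 1/3 = 55/84; 29/84 + 55/84 = 1. Resulting codeword lengths (in the order the probabilities were given): (1, 2, 3, 3). L_avg = sum(p_i * l_i) = 29/84*1 + 1/3*2 + 4/21*3 + 11/84*3 = 83/42 = 1.9762

1.9762 bits


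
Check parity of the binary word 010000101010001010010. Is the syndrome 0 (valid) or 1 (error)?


Syndrome = XOR of all bits = 0 XOR 1 XOR 0 XOR 0 XOR 0 XOR 0 XOR 1 XOR 0 XOR 1 XOR 0 XOR 1 XOR 0 XOR 0 XOR 0 XOR 1 XOR 0 XOR 1 XOR 0 XOR 0 XOR 1 XOR 0 = 1

1


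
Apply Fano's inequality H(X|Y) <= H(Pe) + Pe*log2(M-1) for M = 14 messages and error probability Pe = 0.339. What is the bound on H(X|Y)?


H(Pe) = -Pe*log2(Pe) - (1-Pe)*log2(1-Pe) = -0.339*log2(0.339) - 0.661*log2(0.661) = 0.529058 + 0.394801 = 0.9239. Pe*log2(M-1) = 0.339*log2(13) = 1.254449. Bound = H(Pe) + Pe*log2(M-1) = 0.529058 + 0.394801 + 1.254449 = 2.1783

2.1783 bits


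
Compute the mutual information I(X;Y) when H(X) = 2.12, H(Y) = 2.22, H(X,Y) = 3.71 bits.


I(X;Y) = H(X) + H(Y) - H(X,Y) = 2.12 + 2.22 - 3.71 = 0.63

0.63 bits


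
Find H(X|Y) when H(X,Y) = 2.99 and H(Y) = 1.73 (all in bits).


H(X|Y) = H(X,Y) - H(Y) = 2.99 - 1.73 = 1.26

1.26 bits


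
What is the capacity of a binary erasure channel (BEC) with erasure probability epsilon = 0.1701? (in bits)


C = 1 - epsilon = 1 - 0.1701 = 0.8299

0.8299 bits


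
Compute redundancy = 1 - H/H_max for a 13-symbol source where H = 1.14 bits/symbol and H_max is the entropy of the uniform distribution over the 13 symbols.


H_max = log2(K) = log2(13) = 3.7004 bits/symbol. Redundancy = 1 - H/H_max = 1 - 1.14/3.7004 = 1 - 0.3081 = 0.6919

0.6919


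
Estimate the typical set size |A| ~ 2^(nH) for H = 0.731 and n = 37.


log2|A_typical| = nH = 37 * 0.731 = 27.047, so |A_typical| ~ 2^27.047 = 1.387e+08

1.387e+08


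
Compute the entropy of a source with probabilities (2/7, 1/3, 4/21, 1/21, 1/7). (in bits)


H = -sum(p_i * log2(p_i)). Terms: -(2/7)*log2(2/7) = 0.516387; -(1/3)*log2(1/3) = 0.528321; -(4/21)*log2(4/21) = 0.455680; -(1/21)*log2(1/21) = 0.209158; -(1/7)*log2(1/7) = 0.401051. H = 0.516387 + 0.528321 + 0.455680 + 0.209158 + 0.401051 = 2.1106

2.1106 bits


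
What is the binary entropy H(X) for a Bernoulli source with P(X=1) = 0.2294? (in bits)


H = -p*log2(p) - (1-p)*log2(1-p). -0.2294*log2(0.2294) = 0.487260; -0.7706*log2(0.7706) = 0.289704. H = 0.487260 + 0.289704 = 0.777

0.777 bits


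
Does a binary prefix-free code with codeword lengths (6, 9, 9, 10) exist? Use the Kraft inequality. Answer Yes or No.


Kraft sum = sum(2^(-l_i)) = 0.0205, need <= 1. Result: satisfied (a binary prefix-free code with these lengths exists)

Yes


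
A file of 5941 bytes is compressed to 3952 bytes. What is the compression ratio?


Ratio = original / compressed = 5941 / 3952 = 1.5033

1.5033


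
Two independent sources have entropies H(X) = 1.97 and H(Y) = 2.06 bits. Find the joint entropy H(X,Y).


For independent variables, H(X,Y) = H(X) + H(Y) = 1.97 + 2.06 = 4.03

4.03 bits


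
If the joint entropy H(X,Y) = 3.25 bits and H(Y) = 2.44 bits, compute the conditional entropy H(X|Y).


H(X|Y) = H(X,Y) - H(Y) = 3.25 - 2.44 = 0.81

0.81 bits


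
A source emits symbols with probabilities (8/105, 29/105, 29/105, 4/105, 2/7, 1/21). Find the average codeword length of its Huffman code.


Huffman construction (repeatedly merge the two least-probable nodes; each merge adds 1 bit to every symbol beneath it): 4/105 + 1/21 = 3/35; 8/105 + 3/35 = 17/105; 17/105 + 29/105 = 46/105; 29/105 + 2/7 = 59/105; 46/105 + 59/105 = 1. Resulting codeword lengths (in the order the probabilities were given): (3, 2, 2, 4, 2, 4). L_avg = sum(p_i * l_i) = 8/105*3 + 29/105*2 + 29/105*2 + 4/105*4 + 2/7*2 + 1/21*4 = 236/105 = 2.2476

2.2476 bits


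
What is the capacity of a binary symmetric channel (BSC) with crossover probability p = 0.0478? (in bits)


H(p) = -p*log2(p) - (1-p)*log2(1-p) = -0.0478*log2(0.0478) - 0.9522*log2(0.9522) = 0.209691 + 0.067286 = 0.277. C = 1 - H(p) = 1 - 0.277 = 0.723

0.723 bits


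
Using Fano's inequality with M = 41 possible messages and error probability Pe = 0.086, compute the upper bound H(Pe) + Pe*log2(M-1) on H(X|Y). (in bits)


H(Pe) = -Pe*log2(Pe) - (1-Pe)*log2(1-Pe) = -0.086*log2(0.086) - 0.914*log2(0.914) = 0.304399 + 0.118577 = 0.423. Pe*log2(M-1) = 0.086*log2(40) = 0.457686. Bound = H(Pe) + Pe*log2(M-1) = 0.304399 + 0.118577 + 0.457686 = 0.8807

0.8807 bits


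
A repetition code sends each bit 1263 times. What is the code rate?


Rate = k/n = 1/1263

1/1263


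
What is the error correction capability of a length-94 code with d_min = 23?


Correction capability = floor((d-1)/2) = floor((23-1)/2) = 11

11 errors


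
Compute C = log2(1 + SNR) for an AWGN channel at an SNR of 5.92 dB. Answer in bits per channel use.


SNR_linear = 10^(5.92/10) = 3.9084; C = log2(1 + SNR_linear) = log2(1 + 3.9084) = 2.2953

2.2953 bits/channel use


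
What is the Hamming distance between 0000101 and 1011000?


Count differing positions: ^ . ^ ^ ^ . ^ = 5 differences

5


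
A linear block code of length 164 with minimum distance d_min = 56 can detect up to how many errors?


Detection capability = d_min - 1 = 56 - 1 = 55

55 errors


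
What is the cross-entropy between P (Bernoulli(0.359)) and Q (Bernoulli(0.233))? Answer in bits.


H(P,Q) = -p*log2(q) - (1-p)*log2(1-q). -0.359*log2(0.233) = 0.754474; -0.641*log2(0.767) = 0.245312. H(P,Q) = 0.754474 + 0.245312 = 0.9998

0.9998 bits


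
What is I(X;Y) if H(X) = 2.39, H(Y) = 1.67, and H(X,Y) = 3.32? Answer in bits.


I(X;Y) = H(X) + H(Y) - H(X,Y) = 2.39 + 1.67 - 3.32 = 0.74

0.74 bits


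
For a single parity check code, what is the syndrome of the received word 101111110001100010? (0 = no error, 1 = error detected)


Syndrome = XOR of all bits = 1 XOR 0 XOR 1 XOR 1 XOR 1 XOR 1 XOR 1 XOR 1 XOR 0 XOR 0 XOR 0 XOR 1 XOR 1 XOR 0 XOR 0 XOR 0 XOR 1 XOR 0 = 0

0


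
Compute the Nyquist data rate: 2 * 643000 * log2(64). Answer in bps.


Rate = 2 * B * log2(M) = 2 * 643000 * 6.0 = 7716000.0

7716000.0 bps


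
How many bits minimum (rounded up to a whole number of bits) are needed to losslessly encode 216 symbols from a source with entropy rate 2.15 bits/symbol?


Minimum bits >= n * H = 216 * 2.15 = 464.4, rounded up to a whole number of bits = 465

465 bits


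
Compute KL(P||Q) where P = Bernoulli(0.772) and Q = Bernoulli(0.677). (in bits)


KL = p*log2(p/q) + (1-p)*log2((1-p)/(1-q)) = 0.772*log2(0.772/0.677) + 0.228*log2(0.228/0.323) = 0.0317

0.0317 bits


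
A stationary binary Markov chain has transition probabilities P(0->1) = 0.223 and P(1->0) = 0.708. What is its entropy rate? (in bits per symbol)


Stationary distribution: pi_0 = p10/(p01+p10) = 0.7605, pi_1 = 0.2395. Entropy rate H' = pi_0*H(p01) + pi_1*H(p10) = 0.7605*0.7656 + 0.2395*0.8713 = 0.7909

0.7909 bits/symbol


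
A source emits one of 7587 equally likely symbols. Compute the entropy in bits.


H = log2(n) = log2(7587) = 12.8893

12.8893 bits


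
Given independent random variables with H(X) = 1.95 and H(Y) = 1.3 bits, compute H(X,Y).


For independent variables, H(X,Y) = H(X) + H(Y) = 1.95 + 1.3 = 3.25

3.25 bits


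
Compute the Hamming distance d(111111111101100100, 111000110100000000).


Count differing positions: . . . ^ ^ ^ . . ^ . . ^ ^ . . ^ . . = 7 differences

7


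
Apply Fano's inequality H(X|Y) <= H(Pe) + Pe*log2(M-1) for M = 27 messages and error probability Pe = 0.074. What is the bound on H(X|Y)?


H(Pe) = -Pe*log2(Pe) - (1-Pe)*log2(1-Pe) = -0.074*log2(0.074) - 0.926*log2(0.926) = 0.277968 + 0.102708 = 0.3807. Pe*log2(M-1) = 0.074*log2(26) = 0.347833. Bound = H(Pe) + Pe*log2(M-1) = 0.277968 + 0.102708 + 0.347833 = 0.7285

0.7285 bits


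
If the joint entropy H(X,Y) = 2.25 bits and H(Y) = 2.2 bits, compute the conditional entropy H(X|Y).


H(X|Y) = H(X,Y) - H(Y) = 2.25 - 2.2 = 0.05

0.05 bits


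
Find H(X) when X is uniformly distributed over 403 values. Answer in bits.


H = log2(n) = log2(403) = 8.6546

8.6546 bits


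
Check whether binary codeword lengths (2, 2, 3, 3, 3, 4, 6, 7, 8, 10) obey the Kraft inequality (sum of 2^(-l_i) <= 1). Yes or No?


Kraft sum = sum(2^(-l_i)) = 0.9658, need <= 1. Result: satisfied (a binary prefix-free code with these lengths exists)

Yes


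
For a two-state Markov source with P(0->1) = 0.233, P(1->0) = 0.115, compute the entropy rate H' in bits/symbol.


Stationary distribution: pi_0 = p10/(p01+p10) = 0.3305, pi_1 = 0.6695. Entropy rate H' = pi_0*H(p01) + pi_1*H(p10) = 0.3305*0.7832 + 0.6695*0.5148 = 0.6035

0.6035 bits/symbol


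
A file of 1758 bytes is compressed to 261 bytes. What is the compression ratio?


Ratio = original / compressed = 1758 / 261 = 6.7356

6.7356


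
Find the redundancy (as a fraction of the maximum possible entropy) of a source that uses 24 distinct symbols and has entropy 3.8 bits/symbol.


H_max = log2(K) = log2(24) = 4.585 bits/symbol. Redundancy = 1 - H/H_max = 1 - 3.8/4.585 = 1 - 0.8288 = 0.1712

0.1712


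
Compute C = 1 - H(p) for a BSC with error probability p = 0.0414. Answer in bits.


H(p) = -p*log2(p) - (1-p)*log2(1-p) = -0.0414*log2(0.0414) - 0.9586*log2(0.9586) = 0.190201 + 0.058474 = 0.2487. C = 1 - H(p) = 1 - 0.2487 = 0.7513

0.7513 bits


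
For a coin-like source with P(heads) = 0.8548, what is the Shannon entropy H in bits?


H = -p*log2(p) - (1-p)*log2(1-p). -0.8548*log2(0.8548) = 0.193476; -0.1452*log2(0.1452) = 0.404220. H = 0.193476 + 0.404220 = 0.5977

0.5977 bits


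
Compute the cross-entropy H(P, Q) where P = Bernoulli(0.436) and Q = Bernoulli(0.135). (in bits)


H(P,Q) = -p*log2(q) - (1-p)*log2(1-q). -0.436*log2(0.135) = 1.259590; -0.564*log2(0.865) = 0.118005. H(P,Q) = 1.259590 + 0.118005 = 1.3776

1.3776 bits


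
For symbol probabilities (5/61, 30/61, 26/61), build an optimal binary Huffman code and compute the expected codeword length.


Huffman construction (repeatedly merge the two least-probable nodes; each merge adds 1 bit to every symbol beneath it): 5/61 + 26/61 = 31/61; 30/61 + 31/61 = 1. Resulting codeword lengths (in the order the probabilities were given): (2, 1, 2). L_avg = sum(p_i * l_i) = 5/61*2 + 30/61*1 + 26/61*2 = 92/61 = 1.5082

1.5082 bits


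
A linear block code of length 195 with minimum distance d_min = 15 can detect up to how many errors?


Detection capability = d_min - 1 = 15 - 1 = 14

14 errors


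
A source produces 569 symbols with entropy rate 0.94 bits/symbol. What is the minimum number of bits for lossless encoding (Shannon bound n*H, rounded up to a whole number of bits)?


Minimum bits >= n * H = 569 * 0.94 = 534.86, rounded up to a whole number of bits = 535

535 bits


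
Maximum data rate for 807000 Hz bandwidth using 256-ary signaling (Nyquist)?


Rate = 2 * B * log2(M) = 2 * 807000 * 8.0 = 12912000.0

12912000.0 bps


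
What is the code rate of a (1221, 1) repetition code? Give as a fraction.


Rate = k/n = 1/1221

1/1221


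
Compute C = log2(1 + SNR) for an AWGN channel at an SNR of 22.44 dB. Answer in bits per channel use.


SNR_linear = 10^(22.44/10) = 175.3881; C = log2(1 + SNR_linear) = log2(1 + 175.3881) = 7.4626

7.4626 bits/channel use


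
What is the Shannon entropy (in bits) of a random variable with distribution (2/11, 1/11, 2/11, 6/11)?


H = -sum(p_i * log2(p_i)). Terms: -(2/11)*log2(2/11) = 0.447169; -(1/11)*log2(1/11) = 0.314494; -(2/11)*log2(2/11) = 0.447169; -(6/11)*log2(6/11) = 0.476983. H = 0.447169 + 0.314494 + 0.447169 + 0.476983 = 1.6858

1.6858 bits


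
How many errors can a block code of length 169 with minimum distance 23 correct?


Correction capability = floor((d-1)/2) = floor((23-1)/2) = 11

11 errors


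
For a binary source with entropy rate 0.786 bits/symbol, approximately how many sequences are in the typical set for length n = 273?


log2|A_typical| = nH = 273 * 0.786 = 214.578, so |A_typical| ~ 2^214.578 = 3.930e+64

3.930e+64


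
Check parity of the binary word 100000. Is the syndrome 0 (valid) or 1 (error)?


Syndrome = XOR of all bits = 1 XOR 0 XOR 0 XOR 0 XOR 0 XOR 0 = 1

1


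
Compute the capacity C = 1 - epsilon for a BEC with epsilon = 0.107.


C = 1 - epsilon = 1 - 0.107 = 0.893

0.893 bits


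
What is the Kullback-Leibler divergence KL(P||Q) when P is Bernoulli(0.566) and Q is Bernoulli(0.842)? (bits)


KL = p*log2(p/q) + (1-p)*log2((1-p)/(1-q)) = 0.566*log2(0.566/0.842) + 0.434*log2(0.434/0.158) = 0.3083

0.3083 bits


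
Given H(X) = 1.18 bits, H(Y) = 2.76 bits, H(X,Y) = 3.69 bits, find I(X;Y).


I(X;Y) = H(X) + H(Y) - H(X,Y) = 1.18 + 2.76 - 3.69 = 0.25

0.25 bits


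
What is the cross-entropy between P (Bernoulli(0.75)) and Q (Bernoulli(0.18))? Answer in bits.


H(P,Q) = -p*log2(q) - (1-p)*log2(1-q). -0.75*log2(0.18) = 1.855448; -0.25*log2(0.82) = 0.071576. H(P,Q) = 1.855448 + 0.071576 = 1.927

1.927 bits


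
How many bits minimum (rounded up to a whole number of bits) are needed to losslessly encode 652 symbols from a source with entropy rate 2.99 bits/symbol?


Minimum bits >= n * H = 652 * 2.99 = 1949.48, rounded up to a whole number of bits = 1950

1950 bits


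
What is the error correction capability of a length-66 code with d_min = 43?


Correction capability = floor((d-1)/2) = floor((43-1)/2) = 21

21 errors


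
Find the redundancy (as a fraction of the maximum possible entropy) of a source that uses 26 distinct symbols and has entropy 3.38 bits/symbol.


H_max = log2(K) = log2(26) = 4.7004 bits/symbol. Redundancy = 1 - H/H_max = 1 - 3.38/4.7004 = 1 - 0.7191 = 0.2809

0.2809


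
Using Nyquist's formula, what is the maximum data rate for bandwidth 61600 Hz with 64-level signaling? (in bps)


Rate = 2 * B * log2(M) = 2 * 61600 * 6.0 = 739200.0

739200.0 bps


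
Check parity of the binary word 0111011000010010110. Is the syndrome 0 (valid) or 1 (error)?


Syndrome = XOR of all bits = 0 XOR 1 XOR 1 XOR 1 XOR 0 XOR 1 XOR 1 XOR 0 XOR 0 XOR 0 XOR 0 XOR 1 XOR 0 XOR 0 XOR 1 XOR 0 XOR 1 XOR 1 XOR 0 = 1

1


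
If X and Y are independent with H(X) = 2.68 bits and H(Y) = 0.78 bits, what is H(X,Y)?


For independent variables, H(X,Y) = H(X) + H(Y) = 2.68 + 0.78 = 3.46

3.46 bits


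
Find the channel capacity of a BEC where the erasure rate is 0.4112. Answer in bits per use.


C = 1 - epsilon = 1 - 0.4112 = 0.5888

0.5888 bits


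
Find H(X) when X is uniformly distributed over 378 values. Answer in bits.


H = log2(n) = log2(378) = 8.5622

8.5622 bits


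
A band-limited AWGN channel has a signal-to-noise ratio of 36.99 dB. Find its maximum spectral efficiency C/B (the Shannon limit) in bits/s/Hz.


SNR_linear = 10^(36.99/10) = 5000.3453; C/B = log2(1 + SNR_linear) = log2(1 + 5000.3453) = 12.2881

12.2881 bits/s/Hz


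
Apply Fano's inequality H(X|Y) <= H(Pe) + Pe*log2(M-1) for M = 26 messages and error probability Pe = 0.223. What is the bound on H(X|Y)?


H(Pe) = -Pe*log2(Pe) - (1-Pe)*log2(1-Pe) = -0.223*log2(0.223) - 0.777*log2(0.777) = 0.482769 + 0.282838 = 0.7656. Pe*log2(M-1) = 0.223*log2(25) = 1.035580. Bound = H(Pe) + Pe*log2(M-1) = 0.482769 + 0.282838 + 1.035580 = 1.8012

1.8012 bits


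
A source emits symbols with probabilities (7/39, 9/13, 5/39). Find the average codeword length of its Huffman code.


Huffman construction (repeatedly merge the two least-probable nodes; each merge adds 1 bit to every symbol beneath it): 5/39 + 7/39 = 4/13; 4/13 + 9/13 = 1. Resulting codeword lengths (in the order the probabilities were given): (2, 1, 2). L_avg = sum(p_i * l_i) = 7/39*2 + 9/13*1 + 5/39*2 = 17/13 = 1.3077

1.3077 bits


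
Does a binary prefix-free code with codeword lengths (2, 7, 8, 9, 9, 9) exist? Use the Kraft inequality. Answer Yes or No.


Kraft sum = sum(2^(-l_i)) = 0.2676, need <= 1. Result: satisfied (a binary prefix-free code with these lengths exists)

Yes


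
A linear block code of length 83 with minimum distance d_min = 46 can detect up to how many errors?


Detection capability = d_min - 1 = 46 - 1 = 45

45 errors


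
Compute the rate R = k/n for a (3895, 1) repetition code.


Rate = k/n = 1/3895

1/3895


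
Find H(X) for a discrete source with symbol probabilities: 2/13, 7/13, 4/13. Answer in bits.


H = -sum(p_i * log2(p_i)). Terms: -(2/13)*log2(2/13) = 0.415452; -(7/13)*log2(7/13) = 0.480892; -(4/13)*log2(4/13) = 0.523212. H = 0.415452 + 0.480892 + 0.523212 = 1.4196

1.4196 bits


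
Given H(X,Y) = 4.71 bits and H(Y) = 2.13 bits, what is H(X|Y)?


H(X|Y) = H(X,Y) - H(Y) = 4.71 - 2.13 = 2.58

2.58 bits


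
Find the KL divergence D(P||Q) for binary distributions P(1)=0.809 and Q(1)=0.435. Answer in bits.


KL = p*log2(p/q) + (1-p)*log2((1-p)/(1-q)) = 0.809*log2(0.809/0.435) + 0.191*log2(0.191/0.565) = 0.4253

0.4253 bits


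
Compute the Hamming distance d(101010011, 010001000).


Count differing positions: ^ ^ ^ . ^ ^ . ^ ^ = 7 differences

7


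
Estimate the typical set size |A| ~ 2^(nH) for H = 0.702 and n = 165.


log2|A_typical| = nH = 165 * 0.702 = 115.83, so |A_typical| ~ 2^115.83 = 7.384e+34

7.384e+34


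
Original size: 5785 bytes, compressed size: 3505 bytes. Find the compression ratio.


Ratio = original / compressed = 5785 / 3505 = 1.6505

1.6505


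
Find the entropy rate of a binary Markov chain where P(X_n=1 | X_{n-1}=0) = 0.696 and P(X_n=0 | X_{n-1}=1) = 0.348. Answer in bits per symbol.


Stationary distribution: pi_0 = p10/(p01+p10) = 0.3333, pi_1 = 0.6667. Entropy rate H' = pi_0*H(p01) + pi_1*H(p10) = 0.3333*0.8861 + 0.6667*0.9323 = 0.9169

0.9169 bits/symbol


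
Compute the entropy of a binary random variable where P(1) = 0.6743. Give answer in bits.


H = -p*log2(p) - (1-p)*log2(1-p). -0.6743*log2(0.6743) = 0.383365; -0.3257*log2(0.3257) = 0.527108. H = 0.383365 + 0.527108 = 0.9105

0.9105 bits


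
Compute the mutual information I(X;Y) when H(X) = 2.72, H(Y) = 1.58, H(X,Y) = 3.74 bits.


I(X;Y) = H(X) + H(Y) - H(X,Y) = 2.72 + 1.58 - 3.74 = 0.56

0.56 bits


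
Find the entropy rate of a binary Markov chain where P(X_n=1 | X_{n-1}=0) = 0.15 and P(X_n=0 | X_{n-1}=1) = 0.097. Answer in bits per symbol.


Stationary distribution: pi_0 = p10/(p01+p10) = 0.3927, pi_1 = 0.6073. Entropy rate H' = pi_0*H(p01) + pi_1*H(p10) = 0.3927*0.6098 + 0.6073*0.4594 = 0.5185

0.5185 bits/symbol


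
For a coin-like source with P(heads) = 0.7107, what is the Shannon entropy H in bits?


H = -p*log2(p) - (1-p)*log2(1-p). -0.7107*log2(0.7107) = 0.350153; -0.2893*log2(0.2893) = 0.517662. H = 0.350153 + 0.517662 = 0.8678

0.8678 bits


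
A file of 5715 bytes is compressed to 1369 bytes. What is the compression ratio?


Ratio = original / compressed = 5715 / 1369 = 4.1746

4.1746


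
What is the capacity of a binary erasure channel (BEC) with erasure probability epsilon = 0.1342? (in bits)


C = 1 - epsilon = 1 - 0.1342 = 0.8658

0.8658 bits


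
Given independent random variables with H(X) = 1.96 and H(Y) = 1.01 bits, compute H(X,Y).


For independent variables, H(X,Y) = H(X) + H(Y) = 1.96 + 1.01 = 2.97

2.97 bits


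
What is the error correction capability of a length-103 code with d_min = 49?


Correction capability = floor((d-1)/2) = floor((49-1)/2) = 24

24 errors


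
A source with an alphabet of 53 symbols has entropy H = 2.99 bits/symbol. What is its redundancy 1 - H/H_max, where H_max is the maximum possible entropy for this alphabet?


H_max = log2(K) = log2(53) = 5.7279 bits/symbol. Redundancy = 1 - H/H_max = 1 - 2.99/5.7279 = 1 - 0.522 = 0.478

0.478


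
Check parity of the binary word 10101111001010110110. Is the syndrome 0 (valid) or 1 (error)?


Syndrome = XOR of all bits = 1 XOR 0 XOR 1 XOR 0 XOR 1 XOR 1 XOR 1 XOR 1 XOR 0 XOR 0 XOR 1 XOR 0 XOR 1 XOR 0 XOR 1 XOR 1 XOR 0 XOR 1 XOR 1 XOR 0 = 0

0


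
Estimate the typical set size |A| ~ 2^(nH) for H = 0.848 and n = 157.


log2|A_typical| = nH = 157 * 0.848 = 133.136, so |A_typical| ~ 2^133.136 = 1.197e+40

1.197e+40


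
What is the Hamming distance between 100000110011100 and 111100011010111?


Count differing positions: . ^ ^ ^ . . ^ . ^ . . ^ . ^ ^ = 8 differences

8


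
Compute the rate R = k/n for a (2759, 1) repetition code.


Rate = k/n = 1/2759

1/2759


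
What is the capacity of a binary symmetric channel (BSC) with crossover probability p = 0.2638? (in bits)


H(p) = -p*log2(p) - (1-p)*log2(1-p) = -0.2638*log2(0.2638) - 0.7362*log2(0.7362) = 0.507151 + 0.325276 = 0.8324. C = 1 - H(p) = 1 - 0.8324 = 0.1676

0.1676 bits


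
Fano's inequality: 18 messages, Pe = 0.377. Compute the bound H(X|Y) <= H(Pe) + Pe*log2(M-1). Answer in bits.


H(Pe) = -Pe*log2(Pe) - (1-Pe)*log2(1-Pe) = -0.377*log2(0.377) - 0.623*log2(0.623) = 0.530576 + 0.425320 = 0.9559. Pe*log2(M-1) = 0.377*log2(17) = 1.540973. Bound = H(Pe) + Pe*log2(M-1) = 0.530576 + 0.425320 + 1.540973 = 2.4969

2.4969 bits


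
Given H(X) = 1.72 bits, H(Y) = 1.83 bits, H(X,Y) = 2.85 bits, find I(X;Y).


I(X;Y) = H(X) + H(Y) - H(X,Y) = 1.72 + 1.83 - 2.85 = 0.7

0.7 bits


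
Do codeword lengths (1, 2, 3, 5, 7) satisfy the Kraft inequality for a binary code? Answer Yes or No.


Kraft sum = sum(2^(-l_i)) = 0.9141, need <= 1. Result: satisfied (a binary prefix-free code with these lengths exists)

Yes


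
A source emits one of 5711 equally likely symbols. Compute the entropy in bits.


H = log2(n) = log2(5711) = 12.4795

12.4795 bits


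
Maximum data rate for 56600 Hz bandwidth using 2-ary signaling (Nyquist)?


Rate = 2 * B * log2(M) = 2 * 56600 * 1.0 = 113200.0

113200.0 bps


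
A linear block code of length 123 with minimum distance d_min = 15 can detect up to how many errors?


Detection capability = d_min - 1 = 15 - 1 = 14

14 errors


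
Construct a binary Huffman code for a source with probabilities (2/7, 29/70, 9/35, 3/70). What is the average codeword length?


Huffman construction (repeatedly merge the two least-probable nodes; each merge adds 1 bit to every symbol beneath it): 3/70 + 9/35 = 3/10; 2/7 + 3/10 = 41/70; 29/70 + 41/70 = 1. Resulting codeword lengths (in the order the probabilities were given): (2, 1, 3, 3). L_avg = sum(p_i * l_i) = 2/7*2 + 29/70*1 + 9/35*3 + 3/70*3 = 66/35 = 1.8857

1.8857 bits


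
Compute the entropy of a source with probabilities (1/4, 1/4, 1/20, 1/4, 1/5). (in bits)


H = -sum(p_i * log2(p_i)). Terms: -(1/4)*log2(1/4) = 0.500000; -(1/4)*log2(1/4) = 0.500000; -(1/20)*log2(1/20) = 0.216096; -(1/4)*log2(1/4) = 0.500000; -(1/5)*log2(1/5) = 0.464386. H = 0.500000 + 0.500000 + 0.216096 + 0.500000 + 0.464386 = 2.1805

2.1805 bits
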